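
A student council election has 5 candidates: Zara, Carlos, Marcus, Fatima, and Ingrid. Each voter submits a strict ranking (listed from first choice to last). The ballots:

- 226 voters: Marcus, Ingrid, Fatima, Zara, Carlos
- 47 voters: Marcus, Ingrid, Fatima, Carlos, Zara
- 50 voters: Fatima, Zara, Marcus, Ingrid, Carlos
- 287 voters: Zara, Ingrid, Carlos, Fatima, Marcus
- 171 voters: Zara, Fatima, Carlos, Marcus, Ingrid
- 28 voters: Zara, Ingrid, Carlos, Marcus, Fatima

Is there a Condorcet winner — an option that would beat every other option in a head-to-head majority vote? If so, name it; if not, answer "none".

Zara vs Carlos: 762–47 for Zara.
Zara vs Marcus: 536–273 for Zara.
Zara vs Fatima: 486–323 for Zara.
Zara vs Ingrid: 536–273 for Zara.
Zara beats every other option head-to-head.

Zara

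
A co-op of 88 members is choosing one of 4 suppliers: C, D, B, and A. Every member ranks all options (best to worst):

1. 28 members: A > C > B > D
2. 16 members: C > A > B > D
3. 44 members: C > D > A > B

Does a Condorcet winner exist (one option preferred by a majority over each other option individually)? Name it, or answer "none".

C

C vs D: 88–0 for C.
C vs B: 88–0 for C.
C vs A: 60–28 for C.
C beats every other option head-to-head.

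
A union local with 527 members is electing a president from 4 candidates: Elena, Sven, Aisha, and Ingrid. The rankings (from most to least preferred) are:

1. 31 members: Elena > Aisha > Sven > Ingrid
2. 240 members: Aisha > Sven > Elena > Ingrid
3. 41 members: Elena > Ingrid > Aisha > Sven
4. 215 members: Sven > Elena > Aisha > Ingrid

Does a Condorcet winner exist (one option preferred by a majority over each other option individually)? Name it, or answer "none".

none

Checking pairwise contests:
Sven beats Elena 455–72.
Aisha beats Sven 312–215.
Elena beats Aisha 287–240.
Elena beats Ingrid 527–0.
Every option loses at least one head-to-head, so there is no Condorcet winner.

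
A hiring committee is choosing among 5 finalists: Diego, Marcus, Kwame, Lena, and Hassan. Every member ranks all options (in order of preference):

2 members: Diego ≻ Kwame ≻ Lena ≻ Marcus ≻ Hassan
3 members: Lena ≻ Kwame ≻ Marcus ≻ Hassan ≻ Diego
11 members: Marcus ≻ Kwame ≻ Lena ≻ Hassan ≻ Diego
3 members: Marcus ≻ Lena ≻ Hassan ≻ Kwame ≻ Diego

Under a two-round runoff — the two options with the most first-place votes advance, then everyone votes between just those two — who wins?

Round 1 first-place votes: Diego 2, Marcus 14, Kwame 0, Lena 3, Hassan 0.
Marcus and Lena advance.
Runoff: Marcus is preferred to Lena by 14 voters; Lena by 5.
Marcus wins the runoff.

Marcus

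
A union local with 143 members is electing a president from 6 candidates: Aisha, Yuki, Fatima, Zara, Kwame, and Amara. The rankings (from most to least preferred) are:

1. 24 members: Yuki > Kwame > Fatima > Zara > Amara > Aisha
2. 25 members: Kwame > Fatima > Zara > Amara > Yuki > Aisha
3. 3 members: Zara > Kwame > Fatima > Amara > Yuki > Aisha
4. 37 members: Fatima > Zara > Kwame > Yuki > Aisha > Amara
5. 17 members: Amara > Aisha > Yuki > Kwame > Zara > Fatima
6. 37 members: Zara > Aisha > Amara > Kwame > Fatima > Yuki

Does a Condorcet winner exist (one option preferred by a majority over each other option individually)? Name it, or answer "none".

Checking pairwise contests:
Yuki beats Aisha 89–54.
Fatima beats Yuki 102–41.
Kwame beats Fatima 106–37.
Fatima beats Zara 86–57.
Zara beats Kwame 77–66.
Aisha beats Amara 74–69.
Every option loses at least one head-to-head, so there is no Condorcet winner.

none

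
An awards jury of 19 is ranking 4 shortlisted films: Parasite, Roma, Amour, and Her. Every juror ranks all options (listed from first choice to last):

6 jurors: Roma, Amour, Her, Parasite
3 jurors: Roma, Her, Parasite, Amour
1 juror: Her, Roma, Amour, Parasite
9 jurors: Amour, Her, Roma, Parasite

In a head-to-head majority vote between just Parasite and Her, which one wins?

Voters preferring Parasite to Her: 0; preferring Her to Parasite: 19.
Her wins the head-to-head.

Her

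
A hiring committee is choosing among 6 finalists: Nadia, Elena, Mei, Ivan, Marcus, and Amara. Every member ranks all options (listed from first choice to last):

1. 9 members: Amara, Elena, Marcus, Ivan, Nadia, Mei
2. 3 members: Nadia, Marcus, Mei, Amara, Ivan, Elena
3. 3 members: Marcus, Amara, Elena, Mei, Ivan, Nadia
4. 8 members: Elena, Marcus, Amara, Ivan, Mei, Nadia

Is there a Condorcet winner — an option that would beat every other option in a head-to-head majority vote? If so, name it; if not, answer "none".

Checking pairwise contests:
Elena beats Nadia 20–3.
Amara beats Elena 15–8.
Nadia beats Mei 12–11.
Elena beats Ivan 20–3.
Elena beats Marcus 17–6.
Marcus beats Amara 14–9.
Every option loses at least one head-to-head, so there is no Condorcet winner.

none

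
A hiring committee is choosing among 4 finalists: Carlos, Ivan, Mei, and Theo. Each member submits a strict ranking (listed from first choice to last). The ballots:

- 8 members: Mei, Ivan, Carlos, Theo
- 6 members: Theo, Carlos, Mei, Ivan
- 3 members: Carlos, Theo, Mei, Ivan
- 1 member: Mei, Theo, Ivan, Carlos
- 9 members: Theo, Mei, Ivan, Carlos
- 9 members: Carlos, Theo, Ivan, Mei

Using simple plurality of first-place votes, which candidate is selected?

Theo

First-place votes: Carlos 12, Ivan 0, Mei 9, Theo 15.
Theo has the most first-place votes.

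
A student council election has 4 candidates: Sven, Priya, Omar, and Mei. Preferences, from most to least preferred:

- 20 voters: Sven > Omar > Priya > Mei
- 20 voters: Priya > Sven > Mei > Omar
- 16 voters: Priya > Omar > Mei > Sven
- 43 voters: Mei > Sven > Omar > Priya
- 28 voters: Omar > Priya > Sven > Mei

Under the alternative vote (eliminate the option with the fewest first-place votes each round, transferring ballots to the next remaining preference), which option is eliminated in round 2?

Priya

Round 1: Sven 20, Priya 36, Omar 28, Mei 43. Eliminate Sven.
Round 2: Priya 36, Omar 48, Mei 43. Eliminate Priya.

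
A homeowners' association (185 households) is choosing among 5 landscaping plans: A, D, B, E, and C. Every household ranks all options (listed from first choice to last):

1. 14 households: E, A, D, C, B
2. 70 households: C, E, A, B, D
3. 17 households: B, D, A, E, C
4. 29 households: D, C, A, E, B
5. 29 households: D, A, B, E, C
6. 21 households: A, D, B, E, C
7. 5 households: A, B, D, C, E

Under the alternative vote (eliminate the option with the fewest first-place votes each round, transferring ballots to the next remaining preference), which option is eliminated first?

Round 1: A 26, D 58, B 17, E 14, C 70. Eliminate E.

E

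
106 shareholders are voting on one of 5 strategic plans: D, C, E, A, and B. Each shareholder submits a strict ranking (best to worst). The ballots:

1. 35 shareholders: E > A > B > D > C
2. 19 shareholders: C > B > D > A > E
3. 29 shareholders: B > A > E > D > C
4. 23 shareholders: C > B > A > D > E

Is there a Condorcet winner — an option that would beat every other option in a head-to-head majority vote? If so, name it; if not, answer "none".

B vs D: 106–0 for B.
B vs C: 64–42 for B.
B vs E: 71–35 for B.
B vs A: 71–35 for B.
B beats every other option head-to-head.

B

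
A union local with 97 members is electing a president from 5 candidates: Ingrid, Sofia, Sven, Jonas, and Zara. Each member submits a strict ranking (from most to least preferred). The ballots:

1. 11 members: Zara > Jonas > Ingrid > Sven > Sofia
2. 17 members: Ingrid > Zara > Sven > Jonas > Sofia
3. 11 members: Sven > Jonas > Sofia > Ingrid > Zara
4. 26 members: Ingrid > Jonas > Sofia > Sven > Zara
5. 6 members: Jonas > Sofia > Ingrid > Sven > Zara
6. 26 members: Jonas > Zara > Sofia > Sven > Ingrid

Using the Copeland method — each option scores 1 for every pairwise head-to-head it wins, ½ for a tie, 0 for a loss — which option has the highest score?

Jonas

Ingrid: beats Sofia, Sven, and Zara; loses to Jonas → score 3.
Sofia: beats Sven; loses to Ingrid, Jonas, and Zara → score 1.
Sven: loses to Ingrid, Sofia, Jonas, and Zara → score 0.
Jonas: beats Ingrid, Sofia, Sven, and Zara → score 4.
Zara: beats Sofia and Sven; loses to Ingrid and Jonas → score 2.
Jonas has the best pairwise record.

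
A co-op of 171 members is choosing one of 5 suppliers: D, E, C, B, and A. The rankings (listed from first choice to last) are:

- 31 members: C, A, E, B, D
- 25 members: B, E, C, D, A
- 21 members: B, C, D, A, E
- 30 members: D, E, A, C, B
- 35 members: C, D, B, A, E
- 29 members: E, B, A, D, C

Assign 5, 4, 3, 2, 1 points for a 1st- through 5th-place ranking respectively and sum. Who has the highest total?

D: 31·1 + 25·2 + 21·3 + 30·5 + 35·4 + 29·2 = 492
E: 31·3 + 25·4 + 21·1 + 30·4 + 35·1 + 29·5 = 514
C: 31·5 + 25·3 + 21·4 + 30·2 + 35·5 + 29·1 = 578
B: 31·2 + 25·5 + 21·5 + 30·1 + 35·3 + 29·4 = 543
A: 31·4 + 25·1 + 21·2 + 30·3 + 35·2 + 29·3 = 438
C has the highest Borda score (578).

C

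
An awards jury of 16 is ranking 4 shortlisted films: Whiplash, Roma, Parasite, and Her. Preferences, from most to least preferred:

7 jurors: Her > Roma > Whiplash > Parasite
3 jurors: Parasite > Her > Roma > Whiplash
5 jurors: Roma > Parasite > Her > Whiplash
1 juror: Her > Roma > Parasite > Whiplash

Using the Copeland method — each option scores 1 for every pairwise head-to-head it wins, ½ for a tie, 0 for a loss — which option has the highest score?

Her

Whiplash: loses to Roma, Parasite, and Her → score 0.
Roma: beats Whiplash and Parasite; loses to Her → score 2.
Parasite: beats Whiplash; ties Her; loses to Roma → score 1.5.
Her: beats Whiplash and Roma; ties Parasite → score 2.5.
Her has the best pairwise record.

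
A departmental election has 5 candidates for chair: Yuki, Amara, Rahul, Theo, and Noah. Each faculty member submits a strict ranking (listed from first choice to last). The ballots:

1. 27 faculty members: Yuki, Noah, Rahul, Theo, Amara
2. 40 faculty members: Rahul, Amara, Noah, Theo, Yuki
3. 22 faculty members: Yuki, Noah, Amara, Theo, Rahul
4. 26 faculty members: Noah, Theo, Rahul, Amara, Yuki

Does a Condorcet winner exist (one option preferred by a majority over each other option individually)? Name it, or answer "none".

Noah

Noah vs Yuki: 66–49 for Noah.
Noah vs Amara: 75–40 for Noah.
Noah vs Rahul: 75–40 for Noah.
Noah vs Theo: 115–0 for Noah.
Noah beats every other option head-to-head.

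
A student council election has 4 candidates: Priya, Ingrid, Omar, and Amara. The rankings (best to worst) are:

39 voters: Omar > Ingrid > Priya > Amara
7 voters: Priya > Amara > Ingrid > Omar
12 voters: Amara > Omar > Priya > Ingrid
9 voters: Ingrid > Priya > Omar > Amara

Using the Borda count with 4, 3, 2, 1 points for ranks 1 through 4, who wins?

Priya: 39·2 + 7·4 + 12·2 + 9·3 = 157
Ingrid: 39·3 + 7·2 + 12·1 + 9·4 = 179
Omar: 39·4 + 7·1 + 12·3 + 9·2 = 217
Amara: 39·1 + 7·3 + 12·4 + 9·1 = 117
Omar has the highest Borda score (217).

Omar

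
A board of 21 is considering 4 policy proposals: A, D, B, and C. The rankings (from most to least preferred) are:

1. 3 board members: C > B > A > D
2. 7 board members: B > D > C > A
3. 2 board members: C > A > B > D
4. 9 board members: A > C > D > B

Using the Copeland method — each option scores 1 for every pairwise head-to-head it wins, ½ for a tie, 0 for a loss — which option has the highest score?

C

A: beats D and B; loses to C → score 2.
D: loses to A, B, and C → score 0.
B: beats D; loses to A and C → score 1.
C: beats A, D, and B → score 3.
C has the best pairwise record.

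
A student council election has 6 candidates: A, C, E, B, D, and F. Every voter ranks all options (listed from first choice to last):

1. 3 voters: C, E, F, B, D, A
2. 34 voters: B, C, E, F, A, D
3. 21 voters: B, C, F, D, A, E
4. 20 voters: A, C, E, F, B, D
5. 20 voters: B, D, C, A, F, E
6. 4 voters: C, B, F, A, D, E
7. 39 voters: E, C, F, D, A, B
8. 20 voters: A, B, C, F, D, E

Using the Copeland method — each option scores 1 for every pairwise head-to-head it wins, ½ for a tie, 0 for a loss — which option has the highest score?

B

A: beats E; loses to C, B, D, and F → score 1.
C: beats A, E, D, and F; loses to B → score 4.
E: beats D and F; loses to A, C, and B → score 2.
B: beats A, C, E, D, and F → score 5.
D: beats A; loses to C, E, B, and F → score 1.
F: beats A and D; loses to C, E, and B → score 2.
B has the best pairwise record.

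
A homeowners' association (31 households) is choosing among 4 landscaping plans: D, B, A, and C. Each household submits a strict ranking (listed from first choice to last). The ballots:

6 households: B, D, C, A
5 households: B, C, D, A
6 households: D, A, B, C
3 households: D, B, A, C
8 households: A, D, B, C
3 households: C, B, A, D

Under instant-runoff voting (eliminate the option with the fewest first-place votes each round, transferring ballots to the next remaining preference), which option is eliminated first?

Round 1: D 9, B 11, A 8, C 3. Eliminate C.

C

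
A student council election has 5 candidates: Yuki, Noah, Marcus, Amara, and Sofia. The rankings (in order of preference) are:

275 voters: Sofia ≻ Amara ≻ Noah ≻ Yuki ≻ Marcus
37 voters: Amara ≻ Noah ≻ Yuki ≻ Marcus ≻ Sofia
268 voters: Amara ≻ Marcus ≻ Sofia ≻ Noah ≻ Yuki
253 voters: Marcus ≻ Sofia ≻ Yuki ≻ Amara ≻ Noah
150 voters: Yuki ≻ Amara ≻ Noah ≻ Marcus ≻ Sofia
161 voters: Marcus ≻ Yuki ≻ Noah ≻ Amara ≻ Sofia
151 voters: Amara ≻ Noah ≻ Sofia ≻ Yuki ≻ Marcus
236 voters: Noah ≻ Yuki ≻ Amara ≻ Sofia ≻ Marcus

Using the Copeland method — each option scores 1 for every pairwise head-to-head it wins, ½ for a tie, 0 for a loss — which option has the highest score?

Yuki: beats Marcus and Amara; loses to Noah and Sofia → score 2.
Noah: beats Yuki and Marcus; loses to Amara and Sofia → score 2.
Marcus: beats Sofia; loses to Yuki, Noah, and Amara → score 1.
Amara: beats Noah, Marcus, and Sofia; loses to Yuki → score 3.
Sofia: beats Yuki and Noah; loses to Marcus and Amara → score 2.
Amara has the best pairwise record.

Amara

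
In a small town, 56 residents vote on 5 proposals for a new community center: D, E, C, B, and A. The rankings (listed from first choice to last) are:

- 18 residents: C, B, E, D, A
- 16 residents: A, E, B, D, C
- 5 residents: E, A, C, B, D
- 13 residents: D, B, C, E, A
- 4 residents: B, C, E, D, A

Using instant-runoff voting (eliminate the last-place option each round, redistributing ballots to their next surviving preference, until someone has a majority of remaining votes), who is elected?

C

Round 1: D 13, E 5, C 18, B 4, A 16. Eliminate B.
Round 2: D 13, E 5, C 22, A 16. Eliminate E.
Round 3: D 13, C 22, A 21. Eliminate D.
Round 4: C 35, A 21. C has a majority.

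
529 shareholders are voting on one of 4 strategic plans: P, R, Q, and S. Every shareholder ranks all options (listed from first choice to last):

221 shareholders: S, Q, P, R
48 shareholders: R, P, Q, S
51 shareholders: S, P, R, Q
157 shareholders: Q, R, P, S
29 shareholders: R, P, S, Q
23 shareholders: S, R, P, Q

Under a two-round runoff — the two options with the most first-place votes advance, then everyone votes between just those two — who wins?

S

Round 1 first-place votes: P 0, R 77, Q 157, S 295.
S and Q advance.
Runoff: S is preferred to Q by 324 voters; Q by 205.
S wins the runoff.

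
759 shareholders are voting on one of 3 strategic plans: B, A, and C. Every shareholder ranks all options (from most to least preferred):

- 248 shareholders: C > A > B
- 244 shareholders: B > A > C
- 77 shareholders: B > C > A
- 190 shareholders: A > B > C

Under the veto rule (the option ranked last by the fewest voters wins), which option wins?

A

Last-place votes: B 248, A 77, C 434.
A is ranked last by the fewest voters, so A wins.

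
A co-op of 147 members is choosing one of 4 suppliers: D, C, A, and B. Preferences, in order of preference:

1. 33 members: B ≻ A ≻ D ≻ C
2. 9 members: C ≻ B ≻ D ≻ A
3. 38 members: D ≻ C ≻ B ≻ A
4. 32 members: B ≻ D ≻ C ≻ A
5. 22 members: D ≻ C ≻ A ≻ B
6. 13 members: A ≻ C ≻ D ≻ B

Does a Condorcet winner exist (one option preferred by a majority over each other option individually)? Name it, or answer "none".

Checking pairwise contests:
B beats D 74–73.
D beats C 125–22.
D beats A 101–46.
C beats B 82–65.
Every option loses at least one head-to-head, so there is no Condorcet winner.

none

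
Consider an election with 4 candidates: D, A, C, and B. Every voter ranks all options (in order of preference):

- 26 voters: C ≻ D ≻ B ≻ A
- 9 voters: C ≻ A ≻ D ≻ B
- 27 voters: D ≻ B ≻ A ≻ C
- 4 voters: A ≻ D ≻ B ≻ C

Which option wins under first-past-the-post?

First-place votes: D 27, A 4, C 35, B 0.
C has the most first-place votes.

C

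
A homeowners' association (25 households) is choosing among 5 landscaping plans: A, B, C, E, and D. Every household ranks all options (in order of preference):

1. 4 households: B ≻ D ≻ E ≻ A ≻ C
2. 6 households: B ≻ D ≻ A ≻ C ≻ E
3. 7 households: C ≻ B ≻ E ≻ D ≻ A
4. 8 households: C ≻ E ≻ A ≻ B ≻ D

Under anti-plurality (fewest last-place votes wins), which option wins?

Last-place votes: A 7, B 0, C 4, E 6, D 8.
B is ranked last by the fewest voters, so B wins.

B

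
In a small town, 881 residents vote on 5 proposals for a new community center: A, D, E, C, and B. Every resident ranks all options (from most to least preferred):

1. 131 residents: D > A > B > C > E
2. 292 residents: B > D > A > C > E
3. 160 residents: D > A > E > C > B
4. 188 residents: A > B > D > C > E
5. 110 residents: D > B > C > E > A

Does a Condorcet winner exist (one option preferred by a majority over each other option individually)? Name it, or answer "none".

Checking pairwise contests:
D beats A 693–188.
B beats D 480–401.
A beats E 771–110.
A beats C 771–110.
A beats B 479–402.
Every option loses at least one head-to-head, so there is no Condorcet winner.

none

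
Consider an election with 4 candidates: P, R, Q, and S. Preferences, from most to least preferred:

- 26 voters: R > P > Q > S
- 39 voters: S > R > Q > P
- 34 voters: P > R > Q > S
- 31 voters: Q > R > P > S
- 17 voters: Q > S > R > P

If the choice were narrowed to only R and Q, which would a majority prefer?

R

Voters preferring R to Q: 99; preferring Q to R: 48.
R wins the head-to-head.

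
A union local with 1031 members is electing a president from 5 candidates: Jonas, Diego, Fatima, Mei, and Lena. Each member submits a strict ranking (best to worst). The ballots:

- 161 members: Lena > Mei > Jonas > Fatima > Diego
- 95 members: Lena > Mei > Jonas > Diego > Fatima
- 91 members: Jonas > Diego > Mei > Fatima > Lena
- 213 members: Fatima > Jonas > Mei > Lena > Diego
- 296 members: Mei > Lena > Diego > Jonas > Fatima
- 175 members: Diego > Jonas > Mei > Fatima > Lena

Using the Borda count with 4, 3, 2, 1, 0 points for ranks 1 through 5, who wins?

Jonas: 161·2 + 95·2 + 91·4 + 213·3 + 296·1 + 175·3 = 2336
Diego: 161·0 + 95·1 + 91·3 + 213·0 + 296·2 + 175·4 = 1660
Fatima: 161·1 + 95·0 + 91·1 + 213·4 + 296·0 + 175·1 = 1279
Mei: 161·3 + 95·3 + 91·2 + 213·2 + 296·4 + 175·2 = 2910
Lena: 161·4 + 95·4 + 91·0 + 213·1 + 296·3 + 175·0 = 2125
Mei has the highest Borda score (2910).

Mei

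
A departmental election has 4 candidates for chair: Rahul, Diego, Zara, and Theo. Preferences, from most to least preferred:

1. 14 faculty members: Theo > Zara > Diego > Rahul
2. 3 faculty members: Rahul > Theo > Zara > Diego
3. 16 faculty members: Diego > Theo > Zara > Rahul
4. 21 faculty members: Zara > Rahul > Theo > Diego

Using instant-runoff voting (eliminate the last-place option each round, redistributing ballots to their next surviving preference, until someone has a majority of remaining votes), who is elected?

Round 1: Rahul 3, Diego 16, Zara 21, Theo 14. Eliminate Rahul.
Round 2: Diego 16, Zara 21, Theo 17. Eliminate Diego.
Round 3: Zara 21, Theo 33. Theo has a majority.

Theo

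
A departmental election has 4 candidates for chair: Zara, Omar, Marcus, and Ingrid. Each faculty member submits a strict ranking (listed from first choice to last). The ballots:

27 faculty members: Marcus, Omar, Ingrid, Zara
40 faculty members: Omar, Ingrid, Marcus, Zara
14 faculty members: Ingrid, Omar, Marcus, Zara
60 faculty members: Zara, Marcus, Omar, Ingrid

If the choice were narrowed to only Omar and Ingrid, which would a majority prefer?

Voters preferring Omar to Ingrid: 127; preferring Ingrid to Omar: 14.
Omar wins the head-to-head.

Omar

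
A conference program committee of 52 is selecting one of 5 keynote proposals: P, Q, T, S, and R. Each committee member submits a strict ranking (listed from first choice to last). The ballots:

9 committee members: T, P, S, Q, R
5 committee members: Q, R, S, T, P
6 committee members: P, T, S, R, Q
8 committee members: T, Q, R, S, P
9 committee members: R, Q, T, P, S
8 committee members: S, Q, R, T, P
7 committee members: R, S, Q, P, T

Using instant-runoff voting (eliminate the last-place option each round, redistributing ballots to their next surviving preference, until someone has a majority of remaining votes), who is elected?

R

Round 1: P 6, Q 5, T 17, S 8, R 16. Eliminate Q.
Round 2: P 6, T 17, S 8, R 21. Eliminate P.
Round 3: T 23, S 8, R 21. Eliminate S.
Round 4: T 23, R 29. R has a majority.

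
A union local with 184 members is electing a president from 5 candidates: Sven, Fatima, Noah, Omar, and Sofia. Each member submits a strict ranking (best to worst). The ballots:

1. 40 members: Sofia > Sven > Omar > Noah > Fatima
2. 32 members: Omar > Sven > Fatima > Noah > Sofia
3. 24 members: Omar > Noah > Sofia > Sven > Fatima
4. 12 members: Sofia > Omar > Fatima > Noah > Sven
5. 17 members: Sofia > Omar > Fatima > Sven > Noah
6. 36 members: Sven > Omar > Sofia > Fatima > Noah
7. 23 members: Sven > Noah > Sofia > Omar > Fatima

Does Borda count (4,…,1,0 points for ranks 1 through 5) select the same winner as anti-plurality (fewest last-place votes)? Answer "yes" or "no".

Borda — scores: Sven 493, Fatima 158, Noah 225, Omar 522, Sofia 442. Winner: Omar.
Anti-plurality — last-place votes: Sven 12, Fatima 87, Noah 53, Omar 0, Sofia 32. Winner: Omar.
The two methods agree.

yes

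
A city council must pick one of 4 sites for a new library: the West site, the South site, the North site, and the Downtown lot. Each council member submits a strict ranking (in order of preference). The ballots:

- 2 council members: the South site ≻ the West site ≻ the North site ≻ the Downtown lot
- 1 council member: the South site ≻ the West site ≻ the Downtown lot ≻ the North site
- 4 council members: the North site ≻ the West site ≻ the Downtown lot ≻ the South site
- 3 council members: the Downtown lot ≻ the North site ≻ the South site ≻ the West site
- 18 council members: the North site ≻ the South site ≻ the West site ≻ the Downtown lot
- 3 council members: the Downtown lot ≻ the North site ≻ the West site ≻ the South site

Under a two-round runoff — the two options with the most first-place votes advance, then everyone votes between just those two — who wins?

Round 1 first-place votes: the West site 0, the South site 3, the North site 22, the Downtown lot 6.
the North site and the Downtown lot advance.
Runoff: the North site is preferred to the Downtown lot by 24 voters; the Downtown lot by 7.
the North site wins the runoff.

the North site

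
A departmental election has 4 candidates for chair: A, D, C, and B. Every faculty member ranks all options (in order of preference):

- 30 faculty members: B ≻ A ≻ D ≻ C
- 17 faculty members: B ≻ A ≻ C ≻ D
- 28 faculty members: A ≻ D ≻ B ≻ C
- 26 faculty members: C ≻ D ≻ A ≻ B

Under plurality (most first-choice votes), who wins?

B

First-place votes: A 28, D 0, C 26, B 47.
B has the most first-place votes.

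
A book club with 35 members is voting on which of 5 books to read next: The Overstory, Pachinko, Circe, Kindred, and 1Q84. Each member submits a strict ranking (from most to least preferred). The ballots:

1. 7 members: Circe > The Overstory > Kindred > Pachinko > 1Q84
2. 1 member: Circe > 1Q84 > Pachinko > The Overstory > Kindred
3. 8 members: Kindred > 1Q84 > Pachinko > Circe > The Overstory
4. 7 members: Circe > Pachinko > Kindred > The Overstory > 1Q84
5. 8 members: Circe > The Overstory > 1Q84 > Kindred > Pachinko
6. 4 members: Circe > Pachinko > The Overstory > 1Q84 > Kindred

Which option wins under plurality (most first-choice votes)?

Circe

First-place votes: The Overstory 0, Pachinko 0, Circe 27, Kindred 8, 1Q84 0.
Circe has the most first-place votes.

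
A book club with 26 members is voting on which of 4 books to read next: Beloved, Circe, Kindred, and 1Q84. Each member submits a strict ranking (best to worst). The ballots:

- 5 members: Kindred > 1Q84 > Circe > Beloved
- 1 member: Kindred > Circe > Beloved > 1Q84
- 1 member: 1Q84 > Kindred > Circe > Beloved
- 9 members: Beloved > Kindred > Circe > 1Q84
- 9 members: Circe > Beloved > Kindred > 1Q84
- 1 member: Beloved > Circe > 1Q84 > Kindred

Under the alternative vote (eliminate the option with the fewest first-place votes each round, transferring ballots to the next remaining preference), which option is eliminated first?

Round 1: Beloved 10, Circe 9, Kindred 6, 1Q84 1. Eliminate 1Q84.

1Q84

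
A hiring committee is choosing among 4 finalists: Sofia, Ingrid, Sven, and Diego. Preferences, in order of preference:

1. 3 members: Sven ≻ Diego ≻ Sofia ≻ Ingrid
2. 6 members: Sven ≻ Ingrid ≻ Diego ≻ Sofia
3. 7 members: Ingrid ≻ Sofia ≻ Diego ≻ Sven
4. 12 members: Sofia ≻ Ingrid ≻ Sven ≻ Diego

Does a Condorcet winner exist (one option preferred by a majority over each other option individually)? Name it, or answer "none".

Sofia

Sofia vs Ingrid: 15–13 for Sofia.
Sofia vs Sven: 19–9 for Sofia.
Sofia vs Diego: 19–9 for Sofia.
Sofia beats every other option head-to-head.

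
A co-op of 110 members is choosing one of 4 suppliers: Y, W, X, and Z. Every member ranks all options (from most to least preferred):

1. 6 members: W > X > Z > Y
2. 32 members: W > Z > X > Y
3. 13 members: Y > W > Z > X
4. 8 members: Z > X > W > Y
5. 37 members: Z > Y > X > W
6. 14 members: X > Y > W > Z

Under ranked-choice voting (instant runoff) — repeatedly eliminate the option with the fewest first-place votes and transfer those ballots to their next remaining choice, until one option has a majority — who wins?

Round 1: Y 13, W 38, X 14, Z 45. Eliminate Y.
Round 2: W 51, X 14, Z 45. Eliminate X.
Round 3: W 65, Z 45. W has a majority.

W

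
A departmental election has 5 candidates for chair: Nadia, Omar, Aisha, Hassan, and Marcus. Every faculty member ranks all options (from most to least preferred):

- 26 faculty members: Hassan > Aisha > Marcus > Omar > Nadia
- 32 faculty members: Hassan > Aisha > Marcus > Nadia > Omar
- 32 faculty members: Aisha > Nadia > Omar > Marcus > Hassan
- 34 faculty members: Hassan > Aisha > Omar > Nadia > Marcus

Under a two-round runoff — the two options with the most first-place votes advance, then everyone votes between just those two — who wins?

Round 1 first-place votes: Nadia 0, Omar 0, Aisha 32, Hassan 92, Marcus 0.
Hassan and Aisha advance.
Runoff: Hassan is preferred to Aisha by 92 voters; Aisha by 32.
Hassan wins the runoff.

Hassan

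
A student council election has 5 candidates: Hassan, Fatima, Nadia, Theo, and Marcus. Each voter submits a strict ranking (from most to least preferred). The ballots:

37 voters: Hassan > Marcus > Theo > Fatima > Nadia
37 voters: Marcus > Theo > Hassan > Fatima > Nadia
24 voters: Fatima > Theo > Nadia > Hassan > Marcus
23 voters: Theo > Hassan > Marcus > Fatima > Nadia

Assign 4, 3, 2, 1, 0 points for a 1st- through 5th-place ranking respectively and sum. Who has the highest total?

Hassan: 37·4 + 37·2 + 24·1 + 23·3 = 315
Fatima: 37·1 + 37·1 + 24·4 + 23·1 = 193
Nadia: 37·0 + 37·0 + 24·2 + 23·0 = 48
Theo: 37·2 + 37·3 + 24·3 + 23·4 = 349
Marcus: 37·3 + 37·4 + 24·0 + 23·2 = 305
Theo has the highest Borda score (349).

Theo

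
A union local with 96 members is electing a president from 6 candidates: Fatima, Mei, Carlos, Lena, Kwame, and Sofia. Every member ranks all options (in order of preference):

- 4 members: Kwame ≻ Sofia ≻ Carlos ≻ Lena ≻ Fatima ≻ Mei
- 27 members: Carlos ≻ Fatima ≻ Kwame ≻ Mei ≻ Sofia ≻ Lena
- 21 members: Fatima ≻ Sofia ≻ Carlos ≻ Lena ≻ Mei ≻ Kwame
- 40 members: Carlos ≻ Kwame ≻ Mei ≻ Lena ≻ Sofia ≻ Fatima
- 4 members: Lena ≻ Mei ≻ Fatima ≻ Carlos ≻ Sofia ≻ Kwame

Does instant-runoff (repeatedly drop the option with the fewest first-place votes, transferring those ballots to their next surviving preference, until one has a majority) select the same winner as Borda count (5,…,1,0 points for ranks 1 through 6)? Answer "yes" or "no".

Instant-runoff — R1 Fatima 21, Mei 0, Carlos 67, Lena 4, Kwame 4, Sofia 0 (Carlos winner). Winner: Carlos.
Borda — scores: Fatima 229, Mei 211, Carlos 418, Lena 150, Kwame 261, Sofia 171. Winner: Carlos.
The two methods agree.

yes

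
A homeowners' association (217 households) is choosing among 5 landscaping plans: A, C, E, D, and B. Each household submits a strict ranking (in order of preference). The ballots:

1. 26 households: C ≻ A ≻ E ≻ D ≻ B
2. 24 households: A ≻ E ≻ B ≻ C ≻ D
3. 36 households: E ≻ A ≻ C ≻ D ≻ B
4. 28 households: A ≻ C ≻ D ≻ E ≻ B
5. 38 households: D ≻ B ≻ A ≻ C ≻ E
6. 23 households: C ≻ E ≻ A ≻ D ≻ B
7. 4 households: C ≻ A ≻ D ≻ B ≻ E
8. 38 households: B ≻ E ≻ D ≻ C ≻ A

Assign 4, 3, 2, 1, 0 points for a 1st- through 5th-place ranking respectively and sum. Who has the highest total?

A: 26·3 + 24·4 + 36·3 + 28·4 + 38·2 + 23·2 + 4·3 + 38·0 = 528
C: 26·4 + 24·1 + 36·2 + 28·3 + 38·1 + 23·4 + 4·4 + 38·1 = 468
E: 26·2 + 24·3 + 36·4 + 28·1 + 38·0 + 23·3 + 4·0 + 38·3 = 479
D: 26·1 + 24·0 + 36·1 + 28·2 + 38·4 + 23·1 + 4·2 + 38·2 = 377
B: 26·0 + 24·2 + 36·0 + 28·0 + 38·3 + 23·0 + 4·1 + 38·4 = 318
A has the highest Borda score (528).

A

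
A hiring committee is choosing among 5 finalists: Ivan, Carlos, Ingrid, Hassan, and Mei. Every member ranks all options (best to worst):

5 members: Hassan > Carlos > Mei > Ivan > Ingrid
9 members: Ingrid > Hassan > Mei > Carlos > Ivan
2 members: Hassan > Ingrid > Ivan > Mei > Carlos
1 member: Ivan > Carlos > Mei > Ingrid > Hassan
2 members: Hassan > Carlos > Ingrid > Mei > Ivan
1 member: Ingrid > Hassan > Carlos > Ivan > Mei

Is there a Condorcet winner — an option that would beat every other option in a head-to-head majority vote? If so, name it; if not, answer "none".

Ingrid

Ingrid vs Ivan: 14–6 for Ingrid.
Ingrid vs Carlos: 12–8 for Ingrid.
Ingrid vs Hassan: 11–9 for Ingrid.
Ingrid vs Mei: 14–6 for Ingrid.
Ingrid beats every other option head-to-head.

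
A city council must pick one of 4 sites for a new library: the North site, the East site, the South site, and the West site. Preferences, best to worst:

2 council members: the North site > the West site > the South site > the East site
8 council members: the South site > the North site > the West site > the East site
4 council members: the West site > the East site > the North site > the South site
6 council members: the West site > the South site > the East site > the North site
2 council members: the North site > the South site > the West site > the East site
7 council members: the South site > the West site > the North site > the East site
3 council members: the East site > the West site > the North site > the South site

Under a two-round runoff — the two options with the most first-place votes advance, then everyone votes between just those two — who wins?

Round 1 first-place votes: the North site 4, the East site 3, the South site 15, the West site 10.
the South site and the West site advance.
Runoff: the South site is preferred to the West site by 17 voters; the West site by 15.
the South site wins the runoff.

the South site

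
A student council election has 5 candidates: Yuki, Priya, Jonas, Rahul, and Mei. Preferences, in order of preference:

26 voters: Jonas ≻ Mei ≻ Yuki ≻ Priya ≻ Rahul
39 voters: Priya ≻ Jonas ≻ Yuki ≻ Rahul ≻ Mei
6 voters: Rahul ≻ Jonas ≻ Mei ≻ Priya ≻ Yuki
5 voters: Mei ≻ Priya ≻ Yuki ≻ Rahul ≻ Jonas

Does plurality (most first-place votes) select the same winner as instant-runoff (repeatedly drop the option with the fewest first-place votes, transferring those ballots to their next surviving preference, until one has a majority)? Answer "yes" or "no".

Plurality — first-place votes: Yuki 0, Priya 39, Jonas 26, Rahul 6, Mei 5. Winner: Priya.
Instant-runoff — R1 Yuki 0, Priya 39, Jonas 26, Rahul 6, Mei 5 (Priya winner). Winner: Priya.
The two methods agree.

yes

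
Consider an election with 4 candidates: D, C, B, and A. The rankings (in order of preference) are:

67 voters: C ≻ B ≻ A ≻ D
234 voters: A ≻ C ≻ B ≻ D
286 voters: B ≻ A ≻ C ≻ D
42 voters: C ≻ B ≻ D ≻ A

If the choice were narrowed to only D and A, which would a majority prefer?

A

Voters preferring D to A: 42; preferring A to D: 587.
A wins the head-to-head.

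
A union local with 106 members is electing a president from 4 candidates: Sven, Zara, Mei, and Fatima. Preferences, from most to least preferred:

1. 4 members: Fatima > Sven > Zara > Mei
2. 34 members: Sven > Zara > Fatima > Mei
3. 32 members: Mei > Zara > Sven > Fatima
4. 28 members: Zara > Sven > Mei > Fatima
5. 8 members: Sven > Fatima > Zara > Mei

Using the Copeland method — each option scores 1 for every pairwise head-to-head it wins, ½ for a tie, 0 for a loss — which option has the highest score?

Zara

Sven: beats Mei and Fatima; loses to Zara → score 2.
Zara: beats Sven, Mei, and Fatima → score 3.
Mei: beats Fatima; loses to Sven and Zara → score 1.
Fatima: loses to Sven, Zara, and Mei → score 0.
Zara has the best pairwise record.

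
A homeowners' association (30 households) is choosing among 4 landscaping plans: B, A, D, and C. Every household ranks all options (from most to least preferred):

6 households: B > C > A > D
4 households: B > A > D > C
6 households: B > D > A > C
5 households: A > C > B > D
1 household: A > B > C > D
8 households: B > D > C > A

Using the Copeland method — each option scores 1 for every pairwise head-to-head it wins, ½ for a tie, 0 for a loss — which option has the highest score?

B: beats A, D, and C → score 3.
A: beats D and C; loses to B → score 2.
D: beats C; loses to B and A → score 1.
C: loses to B, A, and D → score 0.
B has the best pairwise record.

B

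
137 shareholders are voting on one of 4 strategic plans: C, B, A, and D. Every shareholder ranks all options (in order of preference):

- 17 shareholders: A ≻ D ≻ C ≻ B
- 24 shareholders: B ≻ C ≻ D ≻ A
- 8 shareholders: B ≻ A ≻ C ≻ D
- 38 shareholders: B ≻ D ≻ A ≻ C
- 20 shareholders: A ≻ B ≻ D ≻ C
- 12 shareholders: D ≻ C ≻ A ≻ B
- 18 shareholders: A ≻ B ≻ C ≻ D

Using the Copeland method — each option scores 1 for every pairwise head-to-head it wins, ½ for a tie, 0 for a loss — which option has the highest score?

C: loses to B, A, and D → score 0.
B: beats C, A, and D → score 3.
A: beats C; loses to B and D → score 1.
D: beats C and A; loses to B → score 2.
B has the best pairwise record.

B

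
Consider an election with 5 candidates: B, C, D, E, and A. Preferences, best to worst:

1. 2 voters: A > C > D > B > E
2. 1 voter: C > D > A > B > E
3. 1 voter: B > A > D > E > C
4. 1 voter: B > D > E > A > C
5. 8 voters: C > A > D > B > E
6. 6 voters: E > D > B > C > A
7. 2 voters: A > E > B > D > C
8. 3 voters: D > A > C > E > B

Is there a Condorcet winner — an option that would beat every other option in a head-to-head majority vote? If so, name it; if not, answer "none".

none

Checking pairwise contests:
C beats B 14–10.
D beats C 13–11.
A beats D 13–11.
B beats E 13–11.
C beats A 15–9.
Every option loses at least one head-to-head, so there is no Condorcet winner.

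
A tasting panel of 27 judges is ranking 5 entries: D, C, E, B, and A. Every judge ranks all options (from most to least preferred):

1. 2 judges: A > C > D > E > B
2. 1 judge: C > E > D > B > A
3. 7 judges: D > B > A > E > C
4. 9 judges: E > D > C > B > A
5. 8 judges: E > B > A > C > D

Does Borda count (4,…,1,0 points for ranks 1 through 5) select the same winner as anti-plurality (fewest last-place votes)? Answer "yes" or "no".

Borda — scores: D 61, C 36, E 80, B 55, A 38. Winner: E.
Anti-plurality — last-place votes: D 8, C 7, E 0, B 2, A 10. Winner: E.
The two methods agree.

yes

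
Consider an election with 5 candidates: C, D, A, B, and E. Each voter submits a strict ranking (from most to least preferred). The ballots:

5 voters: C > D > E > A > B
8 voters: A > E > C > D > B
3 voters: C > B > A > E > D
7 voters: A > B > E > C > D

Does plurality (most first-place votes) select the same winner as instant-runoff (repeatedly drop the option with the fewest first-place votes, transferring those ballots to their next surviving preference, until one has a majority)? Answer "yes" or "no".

Plurality — first-place votes: C 8, D 0, A 15, B 0, E 0. Winner: A.
Instant-runoff — R1 C 8, D 0, A 15, B 0, E 0 (A winner). Winner: A.
The two methods agree.

yes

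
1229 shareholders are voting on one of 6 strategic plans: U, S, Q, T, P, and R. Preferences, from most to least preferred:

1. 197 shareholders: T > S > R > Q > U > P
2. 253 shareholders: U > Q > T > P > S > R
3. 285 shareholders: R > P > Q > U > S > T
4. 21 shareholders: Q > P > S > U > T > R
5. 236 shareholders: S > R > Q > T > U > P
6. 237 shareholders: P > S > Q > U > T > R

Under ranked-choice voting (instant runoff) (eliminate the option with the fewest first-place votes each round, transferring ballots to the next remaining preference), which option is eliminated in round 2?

Round 1: U 253, S 236, Q 21, T 197, P 237, R 285. Eliminate Q.
Round 2: U 253, S 236, T 197, P 258, R 285. Eliminate T.

T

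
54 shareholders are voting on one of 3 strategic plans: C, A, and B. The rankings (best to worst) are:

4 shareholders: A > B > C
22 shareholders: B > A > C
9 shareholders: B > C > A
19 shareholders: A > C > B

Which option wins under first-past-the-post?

B

First-place votes: C 0, A 23, B 31.
B has the most first-place votes.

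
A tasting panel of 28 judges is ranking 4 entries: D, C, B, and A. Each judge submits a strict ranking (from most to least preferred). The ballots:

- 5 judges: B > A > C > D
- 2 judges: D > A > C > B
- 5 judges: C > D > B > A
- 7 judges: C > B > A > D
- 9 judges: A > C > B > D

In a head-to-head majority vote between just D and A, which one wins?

A

Voters preferring D to A: 7; preferring A to D: 21.
A wins the head-to-head.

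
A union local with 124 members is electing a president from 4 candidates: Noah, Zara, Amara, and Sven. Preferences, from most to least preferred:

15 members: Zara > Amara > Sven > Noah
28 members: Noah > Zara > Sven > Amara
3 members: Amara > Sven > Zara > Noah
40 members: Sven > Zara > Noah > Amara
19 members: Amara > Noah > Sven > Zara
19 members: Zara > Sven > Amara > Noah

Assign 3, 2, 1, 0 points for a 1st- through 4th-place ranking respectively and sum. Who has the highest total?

Zara

Noah: 15·0 + 28·3 + 3·0 + 40·1 + 19·2 + 19·0 = 162
Zara: 15·3 + 28·2 + 3·1 + 40·2 + 19·0 + 19·3 = 241
Amara: 15·2 + 28·0 + 3·3 + 40·0 + 19·3 + 19·1 = 115
Sven: 15·1 + 28·1 + 3·2 + 40·3 + 19·1 + 19·2 = 226
Zara has the highest Borda score (241).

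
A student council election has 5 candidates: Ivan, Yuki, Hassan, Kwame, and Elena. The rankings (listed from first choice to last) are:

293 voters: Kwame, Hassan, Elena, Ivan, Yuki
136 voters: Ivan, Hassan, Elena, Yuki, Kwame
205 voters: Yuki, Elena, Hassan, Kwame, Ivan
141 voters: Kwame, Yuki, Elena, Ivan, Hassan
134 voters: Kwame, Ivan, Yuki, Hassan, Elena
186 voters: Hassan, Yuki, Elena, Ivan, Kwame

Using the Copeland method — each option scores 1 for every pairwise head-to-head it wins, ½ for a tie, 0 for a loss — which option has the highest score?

Ivan: beats Yuki; loses to Hassan, Kwame, and Elena → score 1.
Yuki: beats Elena; loses to Ivan, Hassan, and Kwame → score 1.
Hassan: beats Ivan, Yuki, and Elena; loses to Kwame → score 3.
Kwame: beats Ivan, Yuki, Hassan, and Elena → score 4.
Elena: beats Ivan; loses to Yuki, Hassan, and Kwame → score 1.
Kwame has the best pairwise record.

Kwame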